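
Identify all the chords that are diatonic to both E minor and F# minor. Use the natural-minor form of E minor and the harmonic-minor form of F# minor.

Triads in E minor (natural minor): Em (i), F#dim (ii°), G (III), Am (iv), Bm (v), C (VI), D (VII).
Triads in F# minor (harmonic minor): F#m (i), G#dim (ii°), Aaug (III+), Bm (iv), C# (V), D (VI), E#dim (vii°).
Shared triads with their functions: Bm (v in E minor, iv in F# minor); D (VII in E minor, VI in F# minor).

Bm, D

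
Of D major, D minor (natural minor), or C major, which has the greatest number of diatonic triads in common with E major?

D major

Triads of E major: E major (I), F# minor (ii), G# minor (iii), A major (IV), B major (V), C# minor (vi), D# diminished (vii°).
D major shares 2: F#m, A.
D minor (natural minor) shares 0: none.
C major shares 0: none.
The most common triads (2) are shared with D major.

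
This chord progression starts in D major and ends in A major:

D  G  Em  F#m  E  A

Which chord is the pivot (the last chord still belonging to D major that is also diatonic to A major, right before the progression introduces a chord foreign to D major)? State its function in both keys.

Chords diatonic to D major: D, Em, F#m, G, A, Bm, C#dim.
Reading the progression, the first chord not in that set is E, so the modulation leaves D major there.
The chord immediately before E is F#m, which is diatonic to both keys: iii in D major and vi in A major.

F#m — iii in D major, vi in A major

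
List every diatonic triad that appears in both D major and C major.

Triads in D major: D major (I), E minor (ii), F# minor (iii), G major (IV), A major (V), B minor (vi), C# diminished (vii°).
Triads in C major: C major (I), D minor (ii), E minor (iii), F major (IV), G major (V), A minor (vi), B diminished (vii°).
Shared triads with their functions: E minor (ii in D major, iii in C major); G major (IV in D major, V in C major).

Em, G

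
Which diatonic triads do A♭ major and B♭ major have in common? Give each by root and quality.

Cm, E♭

Triads in A♭ major: A♭ major (I), B♭ minor (ii), C minor (iii), D♭ major (IV), E♭ major (V), F minor (vi), G diminished (vii°).
Triads in B♭ major: B♭ major (I), C minor (ii), D minor (iii), E♭ major (IV), F major (V), G minor (vi), A diminished (vii°).
Shared triads with their functions: C minor (iii in A♭ major, ii in B♭ major); E♭ major (V in A♭ major, IV in B♭ major).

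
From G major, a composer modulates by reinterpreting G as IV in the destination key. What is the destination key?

The numeral IV denotes a major triad on scale degree 4. With G on degree 4, the tonic of the new key is D.
Degree 4 carries a major triad in major keys, so the destination is D major.
Check: the diatonic triads of D major are D (I), Em (ii), F#m (iii), G (IV), A (V), Bm (vi), C#dim (vii°) — G is indeed IV.

D major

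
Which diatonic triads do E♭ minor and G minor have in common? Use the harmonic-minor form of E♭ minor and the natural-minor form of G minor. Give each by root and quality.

B♭

Triads in E♭ minor (harmonic minor): E♭m (i), Fdim (ii°), G♭aug (III+), A♭m (iv), B♭ (V), C♭ (VI), Ddim (vii°).
Triads in G minor (natural minor): Gm (i), Adim (ii°), B♭ (III), Cm (iv), Dm (v), E♭ (VI), F (VII).
Shared triads with their functions: B♭ (V in E♭ minor, III in G minor).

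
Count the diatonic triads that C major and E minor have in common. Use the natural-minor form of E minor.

Diatonic triads of C major: C major (I), D minor (ii), E minor (iii), F major (IV), G major (V), A minor (vi), B diminished (vii°).
Diatonic triads of E minor (natural minor): E minor (i), F♯ diminished (ii°), G major (III), A minor (iv), B minor (v), C major (VI), D major (VII).
Matching root and quality in both lists: C major, E minor, G major, A minor.
That gives 4 common triads.

4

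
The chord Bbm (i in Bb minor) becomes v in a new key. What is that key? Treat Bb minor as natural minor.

The numeral v denotes a minor triad on scale degree 5. With Bb on degree 5, the tonic of the new key is Eb.
Degree 5 carries a minor triad in natural-minor keys, so the destination is Eb minor.
Check: the diatonic triads of Eb minor (natural minor) are Ebm (i), Fdim (ii°), Gb (III), Abm (iv), Bbm (v), Cb (VI), Db (VII) — Bbm is indeed v.

Eb minor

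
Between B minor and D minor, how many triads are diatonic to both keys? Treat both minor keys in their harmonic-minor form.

1

Diatonic triads of B minor (harmonic minor): Bm (i), C#dim (ii°), Daug (III+), Em (iv), F# (V), G (VI), A#dim (vii°).
Diatonic triads of D minor (harmonic minor): Dm (i), Edim (ii°), Faug (III+), Gm (iv), A (V), Bb (VI), C#dim (vii°).
Matching root and quality in both lists: C#dim.
That gives 1 common triad.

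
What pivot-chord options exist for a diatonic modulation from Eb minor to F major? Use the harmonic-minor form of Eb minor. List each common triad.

Triads in Eb minor (harmonic minor): Ebm (i), Fdim (ii°), Gbaug (III+), Abm (iv), Bb (V), Cb (VI), Ddim (vii°).
Triads in F major: F (I), Gm (ii), Am (iii), Bb (IV), C (V), Dm (vi), Edim (vii°).
Shared triads with their functions: Bb (V in Eb minor, IV in F major).

Bb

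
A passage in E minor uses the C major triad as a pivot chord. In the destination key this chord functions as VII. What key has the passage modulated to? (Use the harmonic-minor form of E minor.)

D minor

The numeral VII denotes a major triad on scale degree 7. With C on degree 7, the tonic of the new key is D.
Degree 7 carries a major triad in natural-minor keys, so the destination is D minor.
Check: the diatonic triads of D minor (natural minor) are Dm (i), Edim (ii°), F (III), Gm (iv), Am (v), Bb (VI), C (VII) — C major is indeed VII.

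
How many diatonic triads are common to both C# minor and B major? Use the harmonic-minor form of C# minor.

Diatonic triads of C# minor (harmonic minor): C# minor (i), D# diminished (ii°), E augmented (III+), F# minor (iv), G# major (V), A major (VI), B# diminished (vii°).
Diatonic triads of B major: B major (I), C# minor (ii), D# minor (iii), E major (IV), F# major (V), G# minor (vi), A# diminished (vii°).
Matching root and quality in both lists: C# minor.
That gives 1 common triad.

1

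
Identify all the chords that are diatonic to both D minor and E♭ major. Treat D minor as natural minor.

Gm, B♭

Triads in D minor (natural minor): Dm (i), Edim (ii°), F (III), Gm (iv), Am (v), B♭ (VI), C (VII).
Triads in E♭ major: E♭ (I), Fm (ii), Gm (iii), A♭ (IV), B♭ (V), Cm (vi), Ddim (vii°).
Shared triads with their functions: Gm (iv in D minor, iii in E♭ major); B♭ (VI in D minor, V in E♭ major).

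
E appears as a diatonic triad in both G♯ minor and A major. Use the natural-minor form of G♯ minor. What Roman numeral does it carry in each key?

The scale of G♯ minor (natural minor) is G♯ A♯ B C♯ D♯ E F♯; E is degree 6, and the triad built there (E-G♯-B) is major, so it is VI.
The scale of A major is A B C♯ D E F♯ G♯; E is degree 5, and the triad built there (E-G♯-B) is major, so it is V.

VI in G♯ minor; V in A major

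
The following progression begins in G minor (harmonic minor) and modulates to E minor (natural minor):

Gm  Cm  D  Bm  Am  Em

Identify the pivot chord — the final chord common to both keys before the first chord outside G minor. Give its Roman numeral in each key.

Chords diatonic to G minor: Gm, Adim, Bbaug, Cm, D, Eb, F#dim.
Reading the progression, the first chord not in that set is Bm, so the modulation leaves G minor there.
The chord immediately before Bm is D, which is diatonic to both keys: V in G minor and VII in E minor.

D — V in G minor, VII in E minor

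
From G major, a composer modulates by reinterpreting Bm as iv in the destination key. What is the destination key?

F# minor

The numeral iv denotes a minor triad on scale degree 4. With B on degree 4, the tonic of the new key is F#.
Degree 4 carries a minor triad in minor keys, so the destination is F# minor.
Check: the diatonic triads of F# minor (natural minor) are F#m (i), G#dim (ii°), A (III), Bm (iv), C#m (v), D (VI), E (VII) — Bm is indeed iv.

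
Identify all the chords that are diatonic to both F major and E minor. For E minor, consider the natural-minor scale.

Am, C

Triads in F major: F (I), Gm (ii), Am (iii), B♭ (IV), C (V), Dm (vi), Edim (vii°).
Triads in E minor (natural minor): Em (i), F♯dim (ii°), G (III), Am (iv), Bm (v), C (VI), D (VII).
Shared triads with their functions: Am (iii in F major, iv in E minor); C (V in F major, VI in E minor).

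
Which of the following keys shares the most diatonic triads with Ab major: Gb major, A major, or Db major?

Db major

Triads of Ab major: Ab (I), Bbm (ii), Cm (iii), Db (IV), Eb (V), Fm (vi), Gdim (vii°).
Gb major shares 2: Bbm, Db.
A major shares 0: none.
Db major shares 4: Ab, Bbm, Db, Fm.
The most common triads (4) are shared with Db major.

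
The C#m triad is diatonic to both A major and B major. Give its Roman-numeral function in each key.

iii in A major; ii in B major

The scale of A major is A B C# D E F# G#; C# is degree 3, and the triad built there (C#-E-G#) is minor, so it is iii.
The scale of B major is B C# D# E F# G# A#; C# is degree 2, and the triad built there (C#-E-G#) is minor, so it is ii.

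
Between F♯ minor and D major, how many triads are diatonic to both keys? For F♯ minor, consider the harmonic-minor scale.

Diatonic triads of F♯ minor (harmonic minor): F♯ minor (i), G♯ diminished (ii°), A augmented (III+), B minor (iv), C♯ major (V), D major (VI), E♯ diminished (vii°).
Diatonic triads of D major: D major (I), E minor (ii), F♯ minor (iii), G major (IV), A major (V), B minor (vi), C♯ diminished (vii°).
Matching root and quality in both lists: F♯ minor, B minor, D major.
That gives 3 common triads.

3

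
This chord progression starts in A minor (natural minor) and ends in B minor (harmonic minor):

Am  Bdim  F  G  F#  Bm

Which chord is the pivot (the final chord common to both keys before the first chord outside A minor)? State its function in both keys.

Chords diatonic to A minor: Am, Bdim, C, Dm, Em, F, G.
Reading the progression, the first chord not in that set is F#, so the modulation leaves A minor there.
The chord immediately before F# is G, which is diatonic to both keys: VII in A minor and VI in B minor.

G — VII in A minor, VI in B minor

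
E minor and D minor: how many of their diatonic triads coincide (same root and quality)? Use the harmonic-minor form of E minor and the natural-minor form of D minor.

Diatonic triads of E minor (harmonic minor): Em (i), F#dim (ii°), Gaug (III+), Am (iv), B (V), C (VI), D#dim (vii°).
Diatonic triads of D minor (natural minor): Dm (i), Edim (ii°), F (III), Gm (iv), Am (v), Bb (VI), C (VII).
Matching root and quality in both lists: Am, C.
That gives 2 common triads.

2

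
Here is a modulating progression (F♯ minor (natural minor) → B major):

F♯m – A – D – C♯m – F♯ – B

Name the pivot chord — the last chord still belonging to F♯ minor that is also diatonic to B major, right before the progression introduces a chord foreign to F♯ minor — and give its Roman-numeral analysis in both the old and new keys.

C♯m — v in F♯ minor, ii in B major

Chords diatonic to F♯ minor: F♯m, G♯dim, A, Bm, C♯m, D, E.
Reading the progression, the first chord not in that set is F♯, so the modulation leaves F♯ minor there.
The chord immediately before F♯ is C♯m, which is diatonic to both keys: v in F♯ minor and ii in B major.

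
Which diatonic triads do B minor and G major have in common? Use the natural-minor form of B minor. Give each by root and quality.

Triads in B minor (natural minor): Bm (i), C#dim (ii°), D (III), Em (iv), F#m (v), G (VI), A (VII).
Triads in G major: G (I), Am (ii), Bm (iii), C (IV), D (V), Em (vi), F#dim (vii°).
Shared triads with their functions: Bm (i in B minor, iii in G major); D (III in B minor, V in G major); Em (iv in B minor, vi in G major); G (VI in B minor, I in G major).

Bm, D, Em, G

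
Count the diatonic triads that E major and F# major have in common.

Diatonic triads of E major: E (I), F#m (ii), G#m (iii), A (IV), B (V), C#m (vi), D#dim (vii°).
Diatonic triads of F# major: F# (I), G#m (ii), A#m (iii), B (IV), C# (V), D#m (vi), E#dim (vii°).
Matching root and quality in both lists: G#m, B.
That gives 2 common triads.

2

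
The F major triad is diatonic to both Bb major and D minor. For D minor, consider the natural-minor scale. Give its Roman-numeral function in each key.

V in Bb major; III in D minor

The scale of Bb major is Bb C D Eb F G A; F is degree 5, and the triad built there (F-A-C) is major, so it is V.
The scale of D minor (natural minor) is D E F G A Bb C; F is degree 3, and the triad built there (F-A-C) is major, so it is III.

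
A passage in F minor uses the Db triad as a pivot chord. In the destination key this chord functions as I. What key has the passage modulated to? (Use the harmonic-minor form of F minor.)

The numeral I denotes a major triad on scale degree 1. With Db on degree 1, the tonic of the new key is Db.
Degree 1 carries a major triad in major keys, so the destination is Db major.
Check: the diatonic triads of Db major are Db (I), Ebm (ii), Fm (iii), Gb (IV), Ab (V), Bbm (vi), Cdim (vii°) — Db is indeed I.

Db major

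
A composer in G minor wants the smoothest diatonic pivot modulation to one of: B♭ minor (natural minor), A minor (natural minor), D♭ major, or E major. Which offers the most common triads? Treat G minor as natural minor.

A minor

Triads of G minor (natural minor): G minor (i), A diminished (ii°), B♭ major (III), C minor (iv), D minor (v), E♭ major (VI), F major (VII).
B♭ minor (natural minor) shares 0: none.
A minor (natural minor) shares 2: Dm, F.
D♭ major shares 0: none.
E major shares 0: none.
The most common triads (2) are shared with A minor.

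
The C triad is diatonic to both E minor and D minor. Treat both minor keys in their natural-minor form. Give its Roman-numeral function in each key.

The scale of E minor (natural minor) is E F# G A B C D; C is degree 6, and the triad built there (C-E-G) is major, so it is VI.
The scale of D minor (natural minor) is D E F G A Bb C; C is degree 7, and the triad built there (C-E-G) is major, so it is VII.

VI in E minor; VII in D minor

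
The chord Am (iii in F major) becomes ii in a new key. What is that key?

G major

The numeral ii denotes a minor triad on scale degree 2. With A on degree 2, the tonic of the new key is G.
Degree 2 carries a minor triad in major keys, so the destination is G major.
Check: the diatonic triads of G major are G (I), Am (ii), Bm (iii), C (IV), D (V), Em (vi), F#dim (vii°) — Am is indeed ii.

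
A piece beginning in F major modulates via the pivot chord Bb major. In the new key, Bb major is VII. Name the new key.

The numeral VII denotes a major triad on scale degree 7. With Bb on degree 7, the tonic of the new key is C.
Degree 7 carries a major triad in natural-minor keys, so the destination is C minor.
Check: the diatonic triads of C minor (natural minor) are Cm (i), Ddim (ii°), Eb (III), Fm (iv), Gm (v), Ab (VI), Bb (VII) — Bb major is indeed VII.

C minor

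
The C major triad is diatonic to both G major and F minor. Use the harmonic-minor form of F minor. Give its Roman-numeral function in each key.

IV in G major; V in F minor

The scale of G major is G A B C D E F#; C is degree 4, and the triad built there (C-E-G) is major, so it is IV.
The scale of F minor (harmonic minor) is F G Ab Bb C Db E; C is degree 5, and the triad built there (C-E-G) is major, so it is V.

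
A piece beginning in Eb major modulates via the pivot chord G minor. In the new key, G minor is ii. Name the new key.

F major

The numeral ii denotes a minor triad on scale degree 2. With G on degree 2, the tonic of the new key is F.
Degree 2 carries a minor triad in major keys, so the destination is F major.
Check: the diatonic triads of F major are F (I), Gm (ii), Am (iii), Bb (IV), C (V), Dm (vi), Edim (vii°) — G minor is indeed ii.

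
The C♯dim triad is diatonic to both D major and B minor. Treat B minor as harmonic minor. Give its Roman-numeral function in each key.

The scale of D major is D E F♯ G A B C♯; C♯ is degree 7, and the triad built there (C♯-E-G) is diminished, so it is vii°.
The scale of B minor (harmonic minor) is B C♯ D E F♯ G A♯; C♯ is degree 2, and the triad built there (C♯-E-G) is diminished, so it is ii°.

vii° in D major; ii° in B minor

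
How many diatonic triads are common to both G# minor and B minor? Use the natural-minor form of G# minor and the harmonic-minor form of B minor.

2

Diatonic triads of G# minor (natural minor): G#m (i), A#dim (ii°), B (III), C#m (iv), D#m (v), E (VI), F# (VII).
Diatonic triads of B minor (harmonic minor): Bm (i), C#dim (ii°), Daug (III+), Em (iv), F# (V), G (VI), A#dim (vii°).
Matching root and quality in both lists: A#dim, F#.
That gives 2 common triads.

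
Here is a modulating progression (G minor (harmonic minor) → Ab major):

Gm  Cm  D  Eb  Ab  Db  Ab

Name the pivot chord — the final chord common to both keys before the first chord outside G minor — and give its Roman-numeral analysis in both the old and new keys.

Chords diatonic to G minor: Gm, Adim, Bbaug, Cm, D, Eb, F#dim.
Reading the progression, the first chord not in that set is Ab, so the modulation leaves G minor there.
The chord immediately before Ab is Eb, which is diatonic to both keys: VI in G minor and V in Ab major.

Eb — VI in G minor, V in Ab major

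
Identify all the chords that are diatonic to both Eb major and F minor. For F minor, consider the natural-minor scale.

Triads in Eb major: Eb (I), Fm (ii), Gm (iii), Ab (IV), Bb (V), Cm (vi), Ddim (vii°).
Triads in F minor (natural minor): Fm (i), Gdim (ii°), Ab (III), Bbm (iv), Cm (v), Db (VI), Eb (VII).
Shared triads with their functions: Eb (I in Eb major, VII in F minor); Fm (ii in Eb major, i in F minor); Ab (IV in Eb major, III in F minor); Cm (vi in Eb major, v in F minor).

Eb, Fm, Ab, Cm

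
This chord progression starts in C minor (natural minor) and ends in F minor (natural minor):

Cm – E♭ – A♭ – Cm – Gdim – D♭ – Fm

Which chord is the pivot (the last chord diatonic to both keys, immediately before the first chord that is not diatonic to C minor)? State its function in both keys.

Cm — i in C minor, v in F minor

Chords diatonic to C minor: Cm, Ddim, E♭, Fm, Gm, A♭, B♭.
Reading the progression, the first chord not in that set is Gdim, so the modulation leaves C minor there.
The chord immediately before Gdim is Cm, which is diatonic to both keys: i in C minor and v in F minor.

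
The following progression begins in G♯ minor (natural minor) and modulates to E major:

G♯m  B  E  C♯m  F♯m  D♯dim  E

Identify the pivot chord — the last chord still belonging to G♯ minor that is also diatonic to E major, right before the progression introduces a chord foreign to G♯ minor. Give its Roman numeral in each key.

C♯m — iv in G♯ minor, vi in E major

Chords diatonic to G♯ minor: G♯m, A♯dim, B, C♯m, D♯m, E, F♯.
Reading the progression, the first chord not in that set is F♯m, so the modulation leaves G♯ minor there.
The chord immediately before F♯m is C♯m, which is diatonic to both keys: iv in G♯ minor and vi in E major.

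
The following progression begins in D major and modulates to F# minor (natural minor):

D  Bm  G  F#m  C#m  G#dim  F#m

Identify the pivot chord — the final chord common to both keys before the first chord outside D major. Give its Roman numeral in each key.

Chords diatonic to D major: D, Em, F#m, G, A, Bm, C#dim.
Reading the progression, the first chord not in that set is C#m, so the modulation leaves D major there.
The chord immediately before C#m is F#m, which is diatonic to both keys: iii in D major and i in F# minor.

F#m — iii in D major, i in F# minor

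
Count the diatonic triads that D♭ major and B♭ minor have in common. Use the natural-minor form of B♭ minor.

Diatonic triads of D♭ major: D♭ (I), E♭m (ii), Fm (iii), G♭ (IV), A♭ (V), B♭m (vi), Cdim (vii°).
Diatonic triads of B♭ minor (natural minor): B♭m (i), Cdim (ii°), D♭ (III), E♭m (iv), Fm (v), G♭ (VI), A♭ (VII).
Matching root and quality in both lists: D♭, E♭m, Fm, G♭, A♭, B♭m, Cdim.
That gives 7 common triads.

7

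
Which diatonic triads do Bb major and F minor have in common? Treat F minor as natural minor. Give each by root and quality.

Cm, Eb

Triads in Bb major: Bb (I), Cm (ii), Dm (iii), Eb (IV), F (V), Gm (vi), Adim (vii°).
Triads in F minor (natural minor): Fm (i), Gdim (ii°), Ab (III), Bbm (iv), Cm (v), Db (VI), Eb (VII).
Shared triads with their functions: Cm (ii in Bb major, v in F minor); Eb (IV in Bb major, VII in F minor).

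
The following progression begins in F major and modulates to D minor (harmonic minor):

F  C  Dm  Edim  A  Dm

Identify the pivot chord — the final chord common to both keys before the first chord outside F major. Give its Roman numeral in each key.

Chords diatonic to F major: F, Gm, Am, B♭, C, Dm, Edim.
Reading the progression, the first chord not in that set is A, so the modulation leaves F major there.
The chord immediately before A is Edim, which is diatonic to both keys: vii° in F major and ii° in D minor.

Edim — vii° in F major, ii° in D minor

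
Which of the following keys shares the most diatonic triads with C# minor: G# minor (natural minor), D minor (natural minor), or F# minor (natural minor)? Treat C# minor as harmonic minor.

Triads of C# minor (harmonic minor): C# minor (i), D# diminished (ii°), E augmented (III+), F# minor (iv), G# major (V), A major (VI), B# diminished (vii°).
G# minor (natural minor) shares 1: C#m.
D minor (natural minor) shares 0: none.
F# minor (natural minor) shares 3: C#m, F#m, A.
The most common triads (3) are shared with F# minor.

F# minor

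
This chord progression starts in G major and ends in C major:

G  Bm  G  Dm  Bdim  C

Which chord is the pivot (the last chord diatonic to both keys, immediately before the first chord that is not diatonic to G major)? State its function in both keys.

G — I in G major, V in C major

Chords diatonic to G major: G, Am, Bm, C, D, Em, F#dim.
Reading the progression, the first chord not in that set is Dm, so the modulation leaves G major there.
The chord immediately before Dm is G, which is diatonic to both keys: I in G major and V in C major.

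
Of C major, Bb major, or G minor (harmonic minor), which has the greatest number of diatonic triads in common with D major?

C major

Triads of D major: D (I), Em (ii), F#m (iii), G (IV), A (V), Bm (vi), C#dim (vii°).
C major shares 2: Em, G.
Bb major shares 0: none.
G minor (harmonic minor) shares 1: D.
The most common triads (2) are shared with C major.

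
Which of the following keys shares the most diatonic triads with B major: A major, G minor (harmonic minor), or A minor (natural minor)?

A major

Triads of B major: B major (I), C♯ minor (ii), D♯ minor (iii), E major (IV), F♯ major (V), G♯ minor (vi), A♯ diminished (vii°).
A major shares 2: C♯m, E.
G minor (harmonic minor) shares 0: none.
A minor (natural minor) shares 0: none.
The most common triads (2) are shared with A major.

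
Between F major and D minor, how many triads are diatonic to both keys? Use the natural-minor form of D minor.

Diatonic triads of F major: F major (I), G minor (ii), A minor (iii), Bb major (IV), C major (V), D minor (vi), E diminished (vii°).
Diatonic triads of D minor (natural minor): D minor (i), E diminished (ii°), F major (III), G minor (iv), A minor (v), Bb major (VI), C major (VII).
Matching root and quality in both lists: F major, G minor, A minor, Bb major, C major, D minor, E diminished.
That gives 7 common triads.

7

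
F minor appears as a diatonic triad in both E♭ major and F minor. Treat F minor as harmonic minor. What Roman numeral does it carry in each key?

The scale of E♭ major is E♭ F G A♭ B♭ C D; F is degree 2, and the triad built there (F-A♭-C) is minor, so it is ii.
The scale of F minor (harmonic minor) is F G A♭ B♭ C D♭ E; F is degree 1, and the triad built there (F-A♭-C) is minor, so it is i.

ii in E♭ major; i in F minor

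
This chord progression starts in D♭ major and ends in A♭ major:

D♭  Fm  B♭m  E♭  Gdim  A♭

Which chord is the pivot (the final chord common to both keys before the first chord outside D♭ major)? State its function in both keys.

B♭m — vi in D♭ major, ii in A♭ major

Chords diatonic to D♭ major: D♭, E♭m, Fm, G♭, A♭, B♭m, Cdim.
Reading the progression, the first chord not in that set is E♭, so the modulation leaves D♭ major there.
The chord immediately before E♭ is B♭m, which is diatonic to both keys: vi in D♭ major and ii in A♭ major.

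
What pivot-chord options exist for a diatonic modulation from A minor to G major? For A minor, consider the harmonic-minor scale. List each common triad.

Triads in A minor (harmonic minor): Am (i), Bdim (ii°), Caug (III+), Dm (iv), E (V), F (VI), G♯dim (vii°).
Triads in G major: G (I), Am (ii), Bm (iii), C (IV), D (V), Em (vi), F♯dim (vii°).
Shared triads with their functions: Am (i in A minor, ii in G major).

Am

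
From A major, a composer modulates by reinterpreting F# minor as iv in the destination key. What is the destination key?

C# minor

The numeral iv denotes a minor triad on scale degree 4. With F# on degree 4, the tonic of the new key is C#.
Degree 4 carries a minor triad in minor keys, so the destination is C# minor.
Check: the diatonic triads of C# minor (natural minor) are C#m (i), D#dim (ii°), E (III), F#m (iv), G#m (v), A (VI), B (VII) — F# minor is indeed iv.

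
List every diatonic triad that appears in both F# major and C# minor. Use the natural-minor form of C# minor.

Triads in F# major: F# (I), G#m (ii), A#m (iii), B (IV), C# (V), D#m (vi), E#dim (vii°).
Triads in C# minor (natural minor): C#m (i), D#dim (ii°), E (III), F#m (iv), G#m (v), A (VI), B (VII).
Shared triads with their functions: G#m (ii in F# major, v in C# minor); B (IV in F# major, VII in C# minor).

G#m, B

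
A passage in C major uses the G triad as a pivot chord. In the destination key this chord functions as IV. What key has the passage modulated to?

D major

The numeral IV denotes a major triad on scale degree 4. With G on degree 4, the tonic of the new key is D.
Degree 4 carries a major triad in major keys, so the destination is D major.
Check: the diatonic triads of D major are D (I), Em (ii), F#m (iii), G (IV), A (V), Bm (vi), C#dim (vii°) — G is indeed IV.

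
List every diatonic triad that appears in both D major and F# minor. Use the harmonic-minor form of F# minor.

Triads in D major: D (I), Em (ii), F#m (iii), G (IV), A (V), Bm (vi), C#dim (vii°).
Triads in F# minor (harmonic minor): F#m (i), G#dim (ii°), Aaug (III+), Bm (iv), C# (V), D (VI), E#dim (vii°).
Shared triads with their functions: D (I in D major, VI in F# minor); F#m (iii in D major, i in F# minor); Bm (vi in D major, iv in F# minor).

D, F#m, Bm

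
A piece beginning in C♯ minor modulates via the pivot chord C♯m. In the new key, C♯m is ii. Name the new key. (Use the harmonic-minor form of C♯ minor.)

The numeral ii denotes a minor triad on scale degree 2. With C♯ on degree 2, the tonic of the new key is B.
Degree 2 carries a minor triad in major keys, so the destination is B major.
Check: the diatonic triads of B major are B (I), C♯m (ii), D♯m (iii), E (IV), F♯ (V), G♯m (vi), A♯dim (vii°) — C♯m is indeed ii.

B major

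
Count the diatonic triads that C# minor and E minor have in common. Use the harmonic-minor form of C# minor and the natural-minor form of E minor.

0

Diatonic triads of C# minor (harmonic minor): C#m (i), D#dim (ii°), Eaug (III+), F#m (iv), G# (V), A (VI), B#dim (vii°).
Diatonic triads of E minor (natural minor): Em (i), F#dim (ii°), G (III), Am (iv), Bm (v), C (VI), D (VII).
No triad has the same root and quality in both keys.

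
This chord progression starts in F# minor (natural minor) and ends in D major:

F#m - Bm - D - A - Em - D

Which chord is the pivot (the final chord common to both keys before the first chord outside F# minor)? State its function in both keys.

A — III in F# minor, V in D major

Chords diatonic to F# minor: F#m, G#dim, A, Bm, C#m, D, E.
Reading the progression, the first chord not in that set is Em, so the modulation leaves F# minor there.
The chord immediately before Em is A, which is diatonic to both keys: III in F# minor and V in D major.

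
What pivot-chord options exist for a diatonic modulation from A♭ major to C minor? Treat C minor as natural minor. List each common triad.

Triads in A♭ major: A♭ (I), B♭m (ii), Cm (iii), D♭ (IV), E♭ (V), Fm (vi), Gdim (vii°).
Triads in C minor (natural minor): Cm (i), Ddim (ii°), E♭ (III), Fm (iv), Gm (v), A♭ (VI), B♭ (VII).
Shared triads with their functions: A♭ (I in A♭ major, VI in C minor); Cm (iii in A♭ major, i in C minor); E♭ (V in A♭ major, III in C minor); Fm (vi in A♭ major, iv in C minor).

A♭, Cm, E♭, Fm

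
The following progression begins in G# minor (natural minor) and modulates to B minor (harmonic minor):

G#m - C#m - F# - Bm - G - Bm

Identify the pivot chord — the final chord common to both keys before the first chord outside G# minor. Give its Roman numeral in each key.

Chords diatonic to G# minor: G#m, A#dim, B, C#m, D#m, E, F#.
Reading the progression, the first chord not in that set is Bm, so the modulation leaves G# minor there.
The chord immediately before Bm is F#, which is diatonic to both keys: VII in G# minor and V in B minor.

F# — VII in G# minor, V in B minor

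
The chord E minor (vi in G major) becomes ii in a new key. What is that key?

The numeral ii denotes a minor triad on scale degree 2. With E on degree 2, the tonic of the new key is D.
Degree 2 carries a minor triad in major keys, so the destination is D major.
Check: the diatonic triads of D major are D (I), Em (ii), F♯m (iii), G (IV), A (V), Bm (vi), C♯dim (vii°) — E minor is indeed ii.

D major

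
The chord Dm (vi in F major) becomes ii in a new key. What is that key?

The numeral ii denotes a minor triad on scale degree 2. With D on degree 2, the tonic of the new key is C.
Degree 2 carries a minor triad in major keys, so the destination is C major.
Check: the diatonic triads of C major are C (I), Dm (ii), Em (iii), F (IV), G (V), Am (vi), Bdim (vii°) — Dm is indeed ii.

C major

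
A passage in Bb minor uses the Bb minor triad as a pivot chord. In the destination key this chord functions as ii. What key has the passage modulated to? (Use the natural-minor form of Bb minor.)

The numeral ii denotes a minor triad on scale degree 2. With Bb on degree 2, the tonic of the new key is Ab.
Degree 2 carries a minor triad in major keys, so the destination is Ab major.
Check: the diatonic triads of Ab major are Ab (I), Bbm (ii), Cm (iii), Db (IV), Eb (V), Fm (vi), Gdim (vii°) — Bb minor is indeed ii.

Ab major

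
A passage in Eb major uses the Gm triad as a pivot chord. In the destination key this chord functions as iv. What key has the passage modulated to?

The numeral iv denotes a minor triad on scale degree 4. With G on degree 4, the tonic of the new key is D.
Degree 4 carries a minor triad in minor keys, so the destination is D minor.
Check: the diatonic triads of D minor (natural minor) are Dm (i), Edim (ii°), F (III), Gm (iv), Am (v), Bb (VI), C (VII) — Gm is indeed iv.

D minor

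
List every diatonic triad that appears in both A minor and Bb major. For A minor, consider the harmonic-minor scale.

Triads in A minor (harmonic minor): Am (i), Bdim (ii°), Caug (III+), Dm (iv), E (V), F (VI), G#dim (vii°).
Triads in Bb major: Bb (I), Cm (ii), Dm (iii), Eb (IV), F (V), Gm (vi), Adim (vii°).
Shared triads with their functions: Dm (iv in A minor, iii in Bb major); F (VI in A minor, V in Bb major).

Dm, F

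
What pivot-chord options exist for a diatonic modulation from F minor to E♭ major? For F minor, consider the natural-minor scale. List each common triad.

Fm, A♭, Cm, E♭

Triads in F minor (natural minor): Fm (i), Gdim (ii°), A♭ (III), B♭m (iv), Cm (v), D♭ (VI), E♭ (VII).
Triads in E♭ major: E♭ (I), Fm (ii), Gm (iii), A♭ (IV), B♭ (V), Cm (vi), Ddim (vii°).
Shared triads with their functions: Fm (i in F minor, ii in E♭ major); A♭ (III in F minor, IV in E♭ major); Cm (v in F minor, vi in E♭ major); E♭ (VII in F minor, I in E♭ major).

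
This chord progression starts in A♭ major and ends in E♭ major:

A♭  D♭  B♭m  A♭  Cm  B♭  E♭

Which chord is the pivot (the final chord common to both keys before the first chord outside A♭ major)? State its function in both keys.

Cm — iii in A♭ major, vi in E♭ major

Chords diatonic to A♭ major: A♭, B♭m, Cm, D♭, E♭, Fm, Gdim.
Reading the progression, the first chord not in that set is B♭, so the modulation leaves A♭ major there.
The chord immediately before B♭ is Cm, which is diatonic to both keys: iii in A♭ major and vi in E♭ major.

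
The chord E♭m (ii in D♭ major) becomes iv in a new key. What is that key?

The numeral iv denotes a minor triad on scale degree 4. With E♭ on degree 4, the tonic of the new key is B♭.
Degree 4 carries a minor triad in minor keys, so the destination is B♭ minor.
Check: the diatonic triads of B♭ minor (natural minor) are B♭m (i), Cdim (ii°), D♭ (III), E♭m (iv), Fm (v), G♭ (VI), A♭ (VII) — E♭m is indeed iv.

B♭ minor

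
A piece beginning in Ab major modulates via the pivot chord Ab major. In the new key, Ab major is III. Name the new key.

The numeral III denotes a major triad on scale degree 3. With Ab on degree 3, the tonic of the new key is F.
Degree 3 carries a major triad in natural-minor keys, so the destination is F minor.
Check: the diatonic triads of F minor (natural minor) are Fm (i), Gdim (ii°), Ab (III), Bbm (iv), Cm (v), Db (VI), Eb (VII) — Ab major is indeed III.

F minor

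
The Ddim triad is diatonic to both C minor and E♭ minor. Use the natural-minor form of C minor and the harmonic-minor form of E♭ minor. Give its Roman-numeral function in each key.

The scale of C minor (natural minor) is C D E♭ F G A♭ B♭; D is degree 2, and the triad built there (D-F-A♭) is diminished, so it is ii°.
The scale of E♭ minor (harmonic minor) is E♭ F G♭ A♭ B♭ C♭ D; D is degree 7, and the triad built there (D-F-A♭) is diminished, so it is vii°.

ii° in C minor; vii° in E♭ minor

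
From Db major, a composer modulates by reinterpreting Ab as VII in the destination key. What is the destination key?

The numeral VII denotes a major triad on scale degree 7. With Ab on degree 7, the tonic of the new key is Bb.
Degree 7 carries a major triad in natural-minor keys, so the destination is Bb minor.
Check: the diatonic triads of Bb minor (natural minor) are Bbm (i), Cdim (ii°), Db (III), Ebm (iv), Fm (v), Gb (VI), Ab (VII) — Ab is indeed VII.

Bb minor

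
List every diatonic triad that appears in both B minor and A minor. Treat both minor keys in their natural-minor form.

Em, G

Triads in B minor (natural minor): Bm (i), C#dim (ii°), D (III), Em (iv), F#m (v), G (VI), A (VII).
Triads in A minor (natural minor): Am (i), Bdim (ii°), C (III), Dm (iv), Em (v), F (VI), G (VII).
Shared triads with their functions: Em (iv in B minor, v in A minor); G (VI in B minor, VII in A minor).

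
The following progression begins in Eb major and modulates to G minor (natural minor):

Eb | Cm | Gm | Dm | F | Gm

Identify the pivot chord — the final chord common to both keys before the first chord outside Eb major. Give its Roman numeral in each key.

Chords diatonic to Eb major: Eb, Fm, Gm, Ab, Bb, Cm, Ddim.
Reading the progression, the first chord not in that set is Dm, so the modulation leaves Eb major there.
The chord immediately before Dm is Gm, which is diatonic to both keys: iii in Eb major and i in G minor.

Gm — iii in Eb major, i in G minor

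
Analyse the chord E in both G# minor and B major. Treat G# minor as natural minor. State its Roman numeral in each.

VI in G# minor; IV in B major

The scale of G# minor (natural minor) is G# A# B C# D# E F#; E is degree 6, and the triad built there (E-G#-B) is major, so it is VI.
The scale of B major is B C# D# E F# G# A#; E is degree 4, and the triad built there (E-G#-B) is major, so it is IV.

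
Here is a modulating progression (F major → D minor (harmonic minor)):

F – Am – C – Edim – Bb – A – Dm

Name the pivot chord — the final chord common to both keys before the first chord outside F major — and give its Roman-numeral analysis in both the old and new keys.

Bb — IV in F major, VI in D minor

Chords diatonic to F major: F, Gm, Am, Bb, C, Dm, Edim.
Reading the progression, the first chord not in that set is A, so the modulation leaves F major there.
The chord immediately before A is Bb, which is diatonic to both keys: IV in F major and VI in D minor.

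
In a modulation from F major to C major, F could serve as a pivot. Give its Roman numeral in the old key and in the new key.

I in F major; IV in C major

The scale of F major is F G A Bb C D E; F is degree 1, and the triad built there (F-A-C) is major, so it is I.
The scale of C major is C D E F G A B; F is degree 4, and the triad built there (F-A-C) is major, so it is IV.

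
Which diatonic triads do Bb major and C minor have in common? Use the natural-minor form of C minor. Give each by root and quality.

Triads in Bb major: Bb major (I), C minor (ii), D minor (iii), Eb major (IV), F major (V), G minor (vi), A diminished (vii°).
Triads in C minor (natural minor): C minor (i), D diminished (ii°), Eb major (III), F minor (iv), G minor (v), Ab major (VI), Bb major (VII).
Shared triads with their functions: Bb major (I in Bb major, VII in C minor); C minor (ii in Bb major, i in C minor); Eb major (IV in Bb major, III in C minor); G minor (vi in Bb major, v in C minor).

Bb, Cm, Eb, Gm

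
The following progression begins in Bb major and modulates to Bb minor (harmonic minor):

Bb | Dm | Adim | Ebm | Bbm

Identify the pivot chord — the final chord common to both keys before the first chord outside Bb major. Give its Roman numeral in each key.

Chords diatonic to Bb major: Bb, Cm, Dm, Eb, F, Gm, Adim.
Reading the progression, the first chord not in that set is Ebm, so the modulation leaves Bb major there.
The chord immediately before Ebm is Adim, which is diatonic to both keys: vii° in Bb major and vii° in Bb minor.

Adim — vii° in Bb major, vii° in Bb minor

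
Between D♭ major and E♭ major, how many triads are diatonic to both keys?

2

Diatonic triads of D♭ major: D♭ major (I), E♭ minor (ii), F minor (iii), G♭ major (IV), A♭ major (V), B♭ minor (vi), C diminished (vii°).
Diatonic triads of E♭ major: E♭ major (I), F minor (ii), G minor (iii), A♭ major (IV), B♭ major (V), C minor (vi), D diminished (vii°).
Matching root and quality in both lists: F minor, A♭ major.
That gives 2 common triads.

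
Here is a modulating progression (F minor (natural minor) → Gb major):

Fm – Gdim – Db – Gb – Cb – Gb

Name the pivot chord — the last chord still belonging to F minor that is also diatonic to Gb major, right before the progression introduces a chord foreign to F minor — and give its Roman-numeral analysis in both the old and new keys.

Chords diatonic to F minor: Fm, Gdim, Ab, Bbm, Cm, Db, Eb.
Reading the progression, the first chord not in that set is Gb, so the modulation leaves F minor there.
The chord immediately before Gb is Db, which is diatonic to both keys: VI in F minor and V in Gb major.

Db — VI in F minor, V in Gb major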